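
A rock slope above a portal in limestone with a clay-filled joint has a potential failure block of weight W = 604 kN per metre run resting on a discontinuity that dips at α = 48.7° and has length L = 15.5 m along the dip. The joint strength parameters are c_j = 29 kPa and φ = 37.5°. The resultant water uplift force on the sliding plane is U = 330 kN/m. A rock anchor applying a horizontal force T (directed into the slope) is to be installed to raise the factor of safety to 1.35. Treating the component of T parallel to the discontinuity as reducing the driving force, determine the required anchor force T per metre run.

Resolving forces along and normal to the sliding plane, with the horizontal anchor force T adding T·sinα to the effective normal force and T·cosα acting up the plane against the driving force:
FS = [c_jL + (W cosα − U + T sinα) tanφ] / [W sinα − T cosα]
Without the anchor: N' = 68.6 kN/m, driving T_d = 453.8 kN/m, resisting R = 29·15.5 + 68.6·tan37.5° = 502.2 kN/m, FS = 1.11.
Setting FS = 1.35 and solving for T:
1.35·(453.8 − T cos48.7°) = 502.2 + T sin48.7°·tan37.5°
T·(sin48.7°·tan37.5° + 1.35·cos48.7°) = 1.35·453.8 − 502.2
T·(0.7513·0.7673 + 1.35·0.6600) = 612.6 − 502.2 = 110.4
T·1.4675 = 110.4
T = 75.2 kN/m

T = 75 kN/m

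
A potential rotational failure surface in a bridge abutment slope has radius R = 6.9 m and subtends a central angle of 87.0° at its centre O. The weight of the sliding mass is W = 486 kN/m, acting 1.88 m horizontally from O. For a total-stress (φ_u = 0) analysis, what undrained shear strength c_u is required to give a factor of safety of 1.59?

FS = c_u·L_a·R / (W·d), so c_u = FS·W·d / (L_a·R).
Arc length L_a = R·θ = 6.9·(87.0°·π/180) = 6.9·1.5184 = 10.48 m
c_u = 1.59·486·1.88 / (10.48·6.9) = 1452.8 / 72.29 = 20.10 kPa

c_u = 20.1 kPa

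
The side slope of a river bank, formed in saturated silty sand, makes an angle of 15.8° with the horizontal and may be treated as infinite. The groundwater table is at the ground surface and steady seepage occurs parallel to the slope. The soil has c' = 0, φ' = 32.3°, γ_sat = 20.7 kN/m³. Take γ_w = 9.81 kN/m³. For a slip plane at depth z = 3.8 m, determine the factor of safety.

With seepage parallel to the slope and the water table at the surface, the effective normal stress on the slip plane uses the buoyant unit weight γ' = γ_sat − γ_w while the driving shear stress uses γ_sat:
FS = [c' + γ' z cos²β tanφ'] / [γ_sat z sinβ cosβ]
(For c' = 0 this reduces to FS = (γ'/γ_sat)·tanφ'/tanβ.)
γ' = 20.7 − 9.81 = 10.89 kN/m³
Numerator = 0.0 + 10.89·3.8·cos²15.8°·tan32.3° = 0.0 + 10.89·3.8·0.9259·0.6322 = 24.221 kPa
Denominator = 20.7·3.8·sin15.8°·cos15.8° = 20.7·3.8·0.2723·0.9622 = 20.608 kPa
FS = 24.221 / 20.608 = 1.175

FS = 1.18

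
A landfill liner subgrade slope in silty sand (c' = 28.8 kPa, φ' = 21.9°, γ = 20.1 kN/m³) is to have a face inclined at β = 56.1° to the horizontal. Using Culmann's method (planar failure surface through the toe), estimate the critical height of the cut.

Culmann's analysis gives the critical failure plane at α_cr = (β + φ')/2 = (56.1 + 21.9)/2 = 39.0°, and the critical height
H_c = (4c'/γ) · sinβ cosφ' / [1 − cos(β − φ')]
    = (4·28.8/20.1) · sin56.1°·cos21.9° / [1 − cos(34.2°)]
    = 5.731 · 0.8300·0.9278 / [1 − 0.8271]
    = 5.731 · 0.7701 / 0.1729
    = 25.53 m

H_c = 25.53 m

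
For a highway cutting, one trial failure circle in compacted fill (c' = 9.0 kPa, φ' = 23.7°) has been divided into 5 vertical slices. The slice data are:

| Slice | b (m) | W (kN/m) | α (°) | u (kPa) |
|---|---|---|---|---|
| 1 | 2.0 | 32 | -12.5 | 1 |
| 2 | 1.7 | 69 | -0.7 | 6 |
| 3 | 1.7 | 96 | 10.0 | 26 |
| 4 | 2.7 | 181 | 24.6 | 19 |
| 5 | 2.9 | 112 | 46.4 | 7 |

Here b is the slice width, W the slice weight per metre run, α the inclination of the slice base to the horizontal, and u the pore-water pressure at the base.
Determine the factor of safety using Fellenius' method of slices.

FS = 1.47

Ordinary method of slices: FS = Σ[c'·Δl_i + (W_i cosα_i − u_i·Δl_i)·tanφ'] / Σ W_i sinα_i, with Δl_i = b_i / cosα_i.
Slice 1: Δl = 2.0/cos(-12.5°) = 2.049 m; N'_1 = 32·cos(-12.5°) − 1·2.049 = 29.2; c'Δl = 18.44; W sinα = -6.9
Slice 2: Δl = 1.7/cos(-0.7°) = 1.700 m; N'_2 = 69·cos(-0.7°) − 6·1.700 = 58.8; c'Δl = 15.30; W sinα = -0.8
Slice 3: Δl = 1.7/cos10.0° = 1.726 m; N'_3 = 96·cos10.0° − 26·1.726 = 49.7; c'Δl = 15.54; W sinα = 16.7
Slice 4: Δl = 2.7/cos24.6° = 2.970 m; N'_4 = 181·cos24.6° − 19·2.970 = 108.2; c'Δl = 26.73; W sinα = 75.3
Slice 5: Δl = 2.9/cos46.4° = 4.205 m; N'_5 = 112·cos46.4° − 7·4.205 = 47.8; c'Δl = 37.85; W sinα = 81.1
Σc'Δl = 113.8 kN/m; ΣN' = 293.6 kN/m; ΣW sinα = 165.4 kN/m
Resisting = 113.8 + 293.6·tan23.7° = 113.8 + 128.9 = 242.7 kN/m
FS = 242.7 / 165.4 = 1.468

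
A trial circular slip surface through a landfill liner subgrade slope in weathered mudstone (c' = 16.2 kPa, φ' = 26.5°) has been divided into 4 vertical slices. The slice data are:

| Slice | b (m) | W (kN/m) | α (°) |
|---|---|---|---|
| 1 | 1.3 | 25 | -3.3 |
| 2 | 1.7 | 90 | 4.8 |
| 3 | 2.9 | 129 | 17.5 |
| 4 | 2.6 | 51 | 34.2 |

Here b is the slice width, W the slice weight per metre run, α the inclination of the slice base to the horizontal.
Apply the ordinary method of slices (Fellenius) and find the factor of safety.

Ordinary method of slices: FS = Σ[c'·Δl_i + (W_i cosα_i)·tanφ'] / Σ W_i sinα_i, with Δl_i = b_i / cosα_i.
Slice 1: Δl = 1.3/cos(-3.3°) = 1.302 m; N'_1 = 25·cos(-3.3°) = 25.0; c'Δl = 21.09; W sinα = -1.4
Slice 2: Δl = 1.7/cos4.8° = 1.706 m; N'_2 = 90·cos4.8° = 89.7; c'Δl = 27.64; W sinα = 7.5
Slice 3: Δl = 2.9/cos17.5° = 3.041 m; N'_3 = 129·cos17.5° = 123.0; c'Δl = 49.26; W sinα = 38.8
Slice 4: Δl = 2.6/cos34.2° = 3.144 m; N'_4 = 51·cos34.2° = 42.2; c'Δl = 50.93; W sinα = 28.7
Σc'Δl = 148.9 kN/m; ΣN' = 279.9 kN/m; ΣW sinα = 73.5 kN/m
Resisting = 148.9 + 279.9·tan26.5° = 148.9 + 139.5 = 288.4 kN/m
FS = 288.4 / 73.5 = 3.922

FS = 3.92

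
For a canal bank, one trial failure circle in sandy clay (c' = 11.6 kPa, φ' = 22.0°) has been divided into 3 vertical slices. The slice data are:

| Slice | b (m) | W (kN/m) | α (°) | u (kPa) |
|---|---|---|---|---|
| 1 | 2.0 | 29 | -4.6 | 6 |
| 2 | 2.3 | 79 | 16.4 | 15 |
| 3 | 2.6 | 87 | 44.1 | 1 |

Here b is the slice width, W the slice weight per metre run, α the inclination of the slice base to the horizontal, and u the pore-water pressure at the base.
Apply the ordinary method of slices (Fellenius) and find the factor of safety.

FS = 1.74

Ordinary method of slices: FS = Σ[c'·Δl_i + (W_i cosα_i − u_i·Δl_i)·tanφ'] / Σ W_i sinα_i, with Δl_i = b_i / cosα_i.
Slice 1: Δl = 2.0/cos(-4.6°) = 2.006 m; N'_1 = 29·cos(-4.6°) − 6·2.006 = 16.9; c'Δl = 23.27; W sinα = -2.3
Slice 2: Δl = 2.3/cos16.4° = 2.398 m; N'_2 = 79·cos16.4° − 15·2.398 = 39.8; c'Δl = 27.81; W sinα = 22.3
Slice 3: Δl = 2.6/cos44.1° = 3.621 m; N'_3 = 87·cos44.1° − 1·3.621 = 58.9; c'Δl = 42.00; W sinα = 60.5
Σc'Δl = 93.1 kN/m; ΣN' = 115.5 kN/m; ΣW sinα = 80.5 kN/m
Resisting = 93.1 + 115.5·tan22.0° = 93.1 + 46.7 = 139.8 kN/m
FS = 139.8 / 80.5 = 1.736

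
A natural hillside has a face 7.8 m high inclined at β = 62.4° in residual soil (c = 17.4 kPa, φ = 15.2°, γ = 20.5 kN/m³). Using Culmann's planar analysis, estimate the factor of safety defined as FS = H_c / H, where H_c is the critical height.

H_c = (4c/γ) · sinβ cosφ / [1 − cos(β − φ)]
    = (4·17.4/20.5) · sin62.4°·cos15.2° / [1 − cos47.2°]
    = 3.395 · 0.8552 / 0.3206 = 9.06 m
FS = H_c / H = 9.06 / 7.8 = 1.161

FS = 1.16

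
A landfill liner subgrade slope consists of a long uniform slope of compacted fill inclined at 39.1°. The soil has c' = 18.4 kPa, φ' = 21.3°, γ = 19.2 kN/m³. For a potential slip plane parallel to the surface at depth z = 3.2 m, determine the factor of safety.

FS = 1.09

For an infinite slope with a slip plane parallel to the surface (no pore pressure): FS = [c' + γz cos²β tanφ'] / [γz sinβ cosβ].
γz = 19.2·3.2 = 61.44 kN/m²
Numerator = 18.4 + 61.44·cos²39.1°·tan21.3° = 18.4 + 61.44·0.6022·0.3899 = 32.827 kPa
Denominator = 61.44·sin39.1°·cos39.1° = 61.44·0.6307·0.7760 = 30.071 kPa
FS = 32.827 / 30.071 = 1.092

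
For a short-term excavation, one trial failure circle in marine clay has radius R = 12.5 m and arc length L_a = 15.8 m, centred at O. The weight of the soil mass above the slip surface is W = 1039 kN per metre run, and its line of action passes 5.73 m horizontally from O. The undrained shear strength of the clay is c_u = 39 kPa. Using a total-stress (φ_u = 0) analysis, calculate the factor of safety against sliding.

Taking moments about the centre O, the resisting moment is provided by the undrained shear strength acting along the arc:
M_R = c_u·L_a·R = 39·15.80·12.5 = 7702.5 kN·m/m
M_D = W·d = 1039·5.73 = 5953.5 kN·m/m
FS = M_R / M_D = 7702.5 / 5953.5 = 1.294

FS = 1.29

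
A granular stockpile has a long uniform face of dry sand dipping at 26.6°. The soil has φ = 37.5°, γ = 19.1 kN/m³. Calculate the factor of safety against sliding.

For a dry cohesionless infinite slope the factor of safety is FS = tanφ / tanβ.
FS = tan37.5° / tan26.6° = 0.7673 / 0.5008 = 1.532

FS = 1.53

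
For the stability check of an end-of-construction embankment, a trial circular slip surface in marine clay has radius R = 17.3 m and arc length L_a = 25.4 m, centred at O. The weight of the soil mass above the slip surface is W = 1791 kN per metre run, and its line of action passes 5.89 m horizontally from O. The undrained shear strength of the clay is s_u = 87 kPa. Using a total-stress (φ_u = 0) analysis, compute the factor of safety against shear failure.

FS = 3.62

Taking moments about the centre O, the resisting moment is provided by the undrained shear strength acting along the arc:
M_R = s_u·L_a·R = 87·25.40·17.3 = 38229.5 kN·m/m
M_D = W·d = 1791·5.89 = 10549.0 kN·m/m
FS = M_R / M_D = 38229.5 / 10549.0 = 3.624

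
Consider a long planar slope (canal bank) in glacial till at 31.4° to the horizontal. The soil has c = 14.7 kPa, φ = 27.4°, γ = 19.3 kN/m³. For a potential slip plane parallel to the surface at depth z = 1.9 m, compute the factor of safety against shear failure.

For an infinite slope with a slip plane parallel to the surface (no pore pressure): FS = [c + γz cos²β tanφ] / [γz sinβ cosβ].
γz = 19.3·1.9 = 36.67 kN/m²
Numerator = 14.7 + 36.67·cos²31.4°·tan27.4° = 14.7 + 36.67·0.7285·0.5184 = 28.548 kPa
Denominator = 36.67·sin31.4°·cos31.4° = 36.67·0.5210·0.8536 = 16.307 kPa
FS = 28.548 / 16.307 = 1.751

FS = 1.75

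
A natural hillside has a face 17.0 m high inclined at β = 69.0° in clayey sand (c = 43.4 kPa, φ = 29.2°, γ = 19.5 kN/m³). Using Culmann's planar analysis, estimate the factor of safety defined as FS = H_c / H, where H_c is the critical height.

FS = 1.84

H_c = (4c/γ) · sinβ cosφ / [1 − cos(β − φ)]
    = (4·43.4/19.5) · sin69.0°·cos29.2° / [1 − cos39.8°]
    = 8.903 · 0.8149 / 0.2317 = 31.31 m
FS = H_c / H = 31.31 / 17.0 = 1.842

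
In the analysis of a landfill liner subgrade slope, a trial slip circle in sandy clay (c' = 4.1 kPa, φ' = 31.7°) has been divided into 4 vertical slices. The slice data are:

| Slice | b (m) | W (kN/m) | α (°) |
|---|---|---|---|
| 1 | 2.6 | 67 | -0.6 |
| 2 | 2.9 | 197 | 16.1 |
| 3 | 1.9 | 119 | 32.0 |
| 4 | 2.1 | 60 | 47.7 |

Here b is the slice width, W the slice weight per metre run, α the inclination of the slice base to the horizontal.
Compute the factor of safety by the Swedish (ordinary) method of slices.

Ordinary method of slices: FS = Σ[c'·Δl_i + (W_i cosα_i)·tanφ'] / Σ W_i sinα_i, with Δl_i = b_i / cosα_i.
Slice 1: Δl = 2.6/cos(-0.6°) = 2.600 m; N'_1 = 67·cos(-0.6°) = 67.0; c'Δl = 10.66; W sinα = -0.7
Slice 2: Δl = 2.9/cos16.1° = 3.018 m; N'_2 = 197·cos16.1° = 189.3; c'Δl = 12.38; W sinα = 54.6
Slice 3: Δl = 1.9/cos32.0° = 2.240 m; N'_3 = 119·cos32.0° = 100.9; c'Δl = 9.19; W sinα = 63.1
Slice 4: Δl = 2.1/cos47.7° = 3.120 m; N'_4 = 60·cos47.7° = 40.4; c'Δl = 12.79; W sinα = 44.4
Σc'Δl = 45.0 kN/m; ΣN' = 397.6 kN/m; ΣW sinα = 161.4 kN/m
Resisting = 45.0 + 397.6·tan31.7° = 45.0 + 245.5 = 290.6 kN/m
FS = 290.6 / 161.4 = 1.801

FS = 1.80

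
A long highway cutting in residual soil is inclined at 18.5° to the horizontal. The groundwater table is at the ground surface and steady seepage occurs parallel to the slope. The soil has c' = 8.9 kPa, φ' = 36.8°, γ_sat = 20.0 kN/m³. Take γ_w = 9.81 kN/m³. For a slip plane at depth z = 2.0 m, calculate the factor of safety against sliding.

With seepage parallel to the slope and the water table at the surface, the effective normal stress on the slip plane uses the buoyant unit weight γ' = γ_sat − γ_w while the driving shear stress uses γ_sat:
FS = [c' + γ' z cos²β tanφ'] / [γ_sat z sinβ cosβ]
γ' = 20.0 − 9.81 = 10.19 kN/m³
Numerator = 8.9 + 10.19·2.0·cos²18.5°·tan36.8° = 8.9 + 10.19·2.0·0.8993·0.7481 = 22.611 kPa
Denominator = 20.0·2.0·sin18.5°·cos18.5° = 20.0·2.0·0.3173·0.9483 = 12.036 kPa
FS = 22.611 / 12.036 = 1.879

FS = 1.88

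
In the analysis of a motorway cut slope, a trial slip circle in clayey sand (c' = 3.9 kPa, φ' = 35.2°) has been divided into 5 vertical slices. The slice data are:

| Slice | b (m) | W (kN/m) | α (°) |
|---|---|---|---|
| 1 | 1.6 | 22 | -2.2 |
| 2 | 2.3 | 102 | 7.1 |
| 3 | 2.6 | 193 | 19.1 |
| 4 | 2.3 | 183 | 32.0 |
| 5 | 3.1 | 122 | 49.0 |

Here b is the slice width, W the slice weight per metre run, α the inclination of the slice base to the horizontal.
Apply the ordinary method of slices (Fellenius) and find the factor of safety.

Ordinary method of slices: FS = Σ[c'·Δl_i + (W_i cosα_i)·tanφ'] / Σ W_i sinα_i, with Δl_i = b_i / cosα_i.
Slice 1: Δl = 1.6/cos(-2.2°) = 1.601 m; N'_1 = 22·cos(-2.2°) = 22.0; c'Δl = 6.24; W sinα = -0.8
Slice 2: Δl = 2.3/cos7.1° = 2.318 m; N'_2 = 102·cos7.1° = 101.2; c'Δl = 9.04; W sinα = 12.6
Slice 3: Δl = 2.6/cos19.1° = 2.751 m; N'_3 = 193·cos19.1° = 182.4; c'Δl = 10.73; W sinα = 63.2
Slice 4: Δl = 2.3/cos32.0° = 2.712 m; N'_4 = 183·cos32.0° = 155.2; c'Δl = 10.58; W sinα = 97.0
Slice 5: Δl = 3.1/cos49.0° = 4.725 m; N'_5 = 122·cos49.0° = 80.0; c'Δl = 18.43; W sinα = 92.1
Σc'Δl = 55.0 kN/m; ΣN' = 540.8 kN/m; ΣW sinα = 264.0 kN/m
Resisting = 55.0 + 540.8·tan35.2° = 55.0 + 381.5 = 436.5 kN/m
FS = 436.5 / 264.0 = 1.654

FS = 1.65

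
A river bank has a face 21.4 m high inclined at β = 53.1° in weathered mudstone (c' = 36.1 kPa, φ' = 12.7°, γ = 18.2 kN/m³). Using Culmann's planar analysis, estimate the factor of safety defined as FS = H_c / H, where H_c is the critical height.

H_c = (4c'/γ) · sinβ cosφ' / [1 − cos(β − φ')]
    = (4·36.1/18.2) · sin53.1°·cos12.7° / [1 − cos40.4°]
    = 7.934 · 0.7801 / 0.2385 = 25.96 m
FS = H_c / H = 25.96 / 21.4 = 1.213

FS = 1.21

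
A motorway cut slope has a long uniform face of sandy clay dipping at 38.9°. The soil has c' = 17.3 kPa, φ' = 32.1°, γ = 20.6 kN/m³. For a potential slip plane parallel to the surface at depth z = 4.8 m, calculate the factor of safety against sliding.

For an infinite slope with a slip plane parallel to the surface (no pore pressure): FS = [c' + γz cos²β tanφ'] / [γz sinβ cosβ].
γz = 20.6·4.8 = 98.88 kN/m²
Numerator = 17.3 + 98.88·cos²38.9°·tan32.1° = 17.3 + 98.88·0.6057·0.6273 = 54.868 kPa
Denominator = 98.88·sin38.9°·cos38.9° = 98.88·0.6280·0.7782 = 48.323 kPa
FS = 54.868 / 48.323 = 1.135

FS = 1.14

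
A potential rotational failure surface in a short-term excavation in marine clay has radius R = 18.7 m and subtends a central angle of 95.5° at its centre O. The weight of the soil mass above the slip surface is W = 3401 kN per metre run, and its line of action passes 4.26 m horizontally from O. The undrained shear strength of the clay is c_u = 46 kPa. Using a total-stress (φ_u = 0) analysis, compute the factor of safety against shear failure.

FS = 1.85

Taking moments about the centre O, the resisting moment is provided by the undrained shear strength acting along the arc:
Arc length L_a = R·θ = 18.7·(95.5°·π/180) = 18.7·1.6668 = 31.17 m
M_R = c_u·L_a·R = 46·31.17·18.7 = 26811.5 kN·m/m
M_D = W·d = 3401·4.26 = 14488.3 kN·m/m
FS = M_R / M_D = 26811.5 / 14488.3 = 1.851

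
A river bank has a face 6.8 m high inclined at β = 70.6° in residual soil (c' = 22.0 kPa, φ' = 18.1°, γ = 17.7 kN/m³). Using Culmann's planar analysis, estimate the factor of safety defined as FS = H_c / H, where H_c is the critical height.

H_c = (4c'/γ) · sinβ cosφ' / [1 − cos(β − φ')]
    = (4·22.0/17.7) · sin70.6°·cos18.1° / [1 − cos52.5°]
    = 4.972 · 0.8965 / 0.3912 = 11.39 m
FS = H_c / H = 11.39 / 6.8 = 1.675

FS = 1.68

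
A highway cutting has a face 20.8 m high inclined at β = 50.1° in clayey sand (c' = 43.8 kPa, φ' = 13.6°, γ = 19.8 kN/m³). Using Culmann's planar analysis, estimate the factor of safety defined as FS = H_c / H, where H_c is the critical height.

FS = 1.62

H_c = (4c'/γ) · sinβ cosφ' / [1 − cos(β − φ')]
    = (4·43.8/19.8) · sin50.1°·cos13.6° / [1 − cos36.5°]
    = 8.848 · 0.7457 / 0.1961 = 33.64 m
FS = H_c / H = 33.64 / 20.8 = 1.617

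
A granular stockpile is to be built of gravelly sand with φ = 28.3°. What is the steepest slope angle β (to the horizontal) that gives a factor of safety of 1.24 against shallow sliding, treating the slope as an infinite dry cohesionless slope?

β = 23.5°

For an infinite dry cohesionless slope FS = tanφ/tanβ, so tanβ = tanφ / FS.
tanβ = tan28.3° / 1.24 = 0.5384 / 1.24 = 0.4342
β = arctan(0.4342) = 23.47°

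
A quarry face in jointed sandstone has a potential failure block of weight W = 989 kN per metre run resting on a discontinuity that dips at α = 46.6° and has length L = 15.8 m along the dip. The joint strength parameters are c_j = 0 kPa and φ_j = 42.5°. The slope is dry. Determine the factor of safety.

FS = 0.87

Resolving the block weight along and normal to the plane and applying the Mohr–Coulomb strength on the joint:
N' = W cosα = 989·cos46.6° = 679.5 kN/m
Driving force T = W sinα = 989·sin46.6° = 718.6 kN/m
Resisting force R = c_j·L + N'·tanφ_j = 0·15.8 + 679.5·tan42.5° = 0.0 + 622.7 = 622.7 kN/m
FS = R / T = 622.7 / 718.6 = 0.867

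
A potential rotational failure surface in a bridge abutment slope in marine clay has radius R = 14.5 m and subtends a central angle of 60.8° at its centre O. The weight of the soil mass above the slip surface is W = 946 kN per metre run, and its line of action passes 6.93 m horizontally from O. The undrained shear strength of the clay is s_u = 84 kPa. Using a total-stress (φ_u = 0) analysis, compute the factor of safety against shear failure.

Taking moments about the centre O, the resisting moment is provided by the undrained shear strength acting along the arc:
Arc length L_a = R·θ = 14.5·(60.8°·π/180) = 14.5·1.0612 = 15.39 m
M_R = s_u·L_a·R = 84·15.39·14.5 = 18741.2 kN·m/m
M_D = W·d = 946·6.93 = 6555.8 kN·m/m
FS = M_R / M_D = 18741.2 / 6555.8 = 2.859

FS = 2.86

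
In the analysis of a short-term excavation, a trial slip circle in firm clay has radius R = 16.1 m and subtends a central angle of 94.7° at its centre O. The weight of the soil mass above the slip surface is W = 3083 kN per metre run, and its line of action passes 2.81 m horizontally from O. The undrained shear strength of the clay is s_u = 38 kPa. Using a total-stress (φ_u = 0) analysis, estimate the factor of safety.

FS = 1.88

Taking moments about the centre O, the resisting moment is provided by the undrained shear strength acting along the arc:
Arc length L_a = R·θ = 16.1·(94.7°·π/180) = 16.1·1.6528 = 26.61 m
M_R = s_u·L_a·R = 38·26.61·16.1 = 16280.3 kN·m/m
M_D = W·d = 3083·2.81 = 8663.2 kN·m/m
FS = M_R / M_D = 16280.3 / 8663.2 = 1.879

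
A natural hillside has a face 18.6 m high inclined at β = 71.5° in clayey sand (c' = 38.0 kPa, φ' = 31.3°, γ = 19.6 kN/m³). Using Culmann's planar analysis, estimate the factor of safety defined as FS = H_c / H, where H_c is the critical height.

FS = 1.43

H_c = (4c'/γ) · sinβ cosφ' / [1 − cos(β − φ')]
    = (4·38.0/19.6) · sin71.5°·cos31.3° / [1 − cos40.2°]
    = 7.755 · 0.8103 / 0.2362 = 26.60 m
FS = H_c / H = 26.60 / 18.6 = 1.430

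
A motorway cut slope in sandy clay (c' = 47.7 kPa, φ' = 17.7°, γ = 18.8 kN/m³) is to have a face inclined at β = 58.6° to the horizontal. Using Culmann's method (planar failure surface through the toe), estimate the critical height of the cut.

Culmann's analysis gives the critical failure plane at α_cr = (β + φ')/2 = (58.6 + 17.7)/2 = 38.1°, and the critical height
H_c = (4c'/γ) · sinβ cosφ' / [1 − cos(β − φ')]
    = (4·47.7/18.8) · sin58.6°·cos17.7° / [1 − cos(40.9°)]
    = 10.149 · 0.8536·0.9527 / [1 − 0.7559]
    = 10.149 · 0.8131 / 0.2441
    = 33.80 m

H_c = 33.80 m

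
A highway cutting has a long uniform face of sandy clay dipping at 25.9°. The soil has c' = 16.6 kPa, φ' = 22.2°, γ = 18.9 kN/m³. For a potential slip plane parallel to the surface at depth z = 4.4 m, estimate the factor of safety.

For an infinite slope with a slip plane parallel to the surface (no pore pressure): FS = [c' + γz cos²β tanφ'] / [γz sinβ cosβ].
γz = 18.9·4.4 = 83.16 kN/m²
Numerator = 16.6 + 83.16·cos²25.9°·tan22.2° = 16.6 + 83.16·0.8092·0.4081 = 44.062 kPa
Denominator = 83.16·sin25.9°·cos25.9° = 83.16·0.4368·0.8996 = 32.676 kPa
FS = 44.062 / 32.676 = 1.348

FS = 1.35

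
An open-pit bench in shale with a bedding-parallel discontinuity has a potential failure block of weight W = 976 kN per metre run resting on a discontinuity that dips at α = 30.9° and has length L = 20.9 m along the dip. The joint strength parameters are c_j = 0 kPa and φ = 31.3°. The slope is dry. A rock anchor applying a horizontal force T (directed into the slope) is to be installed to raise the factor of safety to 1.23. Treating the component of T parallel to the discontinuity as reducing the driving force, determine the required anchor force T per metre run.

Resolving forces along and normal to the sliding plane, with the horizontal anchor force T adding T·sinα to the effective normal force and T·cosα acting up the plane against the driving force:
FS = [c_jL + (W cosα + T sinα) tanφ] / [W sinα − T cosα]
Without the anchor: N' = 837.5 kN/m, driving T_d = 501.2 kN/m, resisting R = 0·20.9 + 837.5·tan31.3° = 509.2 kN/m, FS = 1.02.
Setting FS = 1.23 and solving for T:
1.23·(501.2 − T cos30.9°) = 509.2 + T sin30.9°·tan31.3°
T·(sin30.9°·tan31.3° + 1.23·cos30.9°) = 1.23·501.2 − 509.2
T·(0.5135·0.6080 + 1.23·0.8581) = 616.5 − 509.2 = 107.3
T·1.3677 = 107.3
T = 78.5 kN/m

T = 78 kN/m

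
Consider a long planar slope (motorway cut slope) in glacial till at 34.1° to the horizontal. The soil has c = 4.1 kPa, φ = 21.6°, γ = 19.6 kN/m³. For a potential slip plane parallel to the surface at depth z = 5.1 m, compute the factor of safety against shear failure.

For an infinite slope with a slip plane parallel to the surface (no pore pressure): FS = [c + γz cos²β tanφ] / [γz sinβ cosβ].
γz = 19.6·5.1 = 99.96 kN/m²
Numerator = 4.1 + 99.96·cos²34.1°·tan21.6° = 4.1 + 99.96·0.6857·0.3959 = 31.237 kPa
Denominator = 99.96·sin34.1°·cos34.1° = 99.96·0.5606·0.8281 = 46.406 kPa
FS = 31.237 / 46.406 = 0.673

FS = 0.67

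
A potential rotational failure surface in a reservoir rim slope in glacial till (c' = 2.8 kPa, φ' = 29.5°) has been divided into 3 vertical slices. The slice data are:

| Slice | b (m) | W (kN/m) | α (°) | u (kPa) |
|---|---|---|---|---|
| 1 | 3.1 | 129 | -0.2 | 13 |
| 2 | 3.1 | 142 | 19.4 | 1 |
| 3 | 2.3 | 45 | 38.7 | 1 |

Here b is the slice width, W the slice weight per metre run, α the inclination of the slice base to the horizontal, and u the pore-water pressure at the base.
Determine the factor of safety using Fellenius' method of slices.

FS = 2.25

Ordinary method of slices: FS = Σ[c'·Δl_i + (W_i cosα_i − u_i·Δl_i)·tanφ'] / Σ W_i sinα_i, with Δl_i = b_i / cosα_i.
Slice 1: Δl = 3.1/cos(-0.2°) = 3.100 m; N'_1 = 129·cos(-0.2°) − 13·3.100 = 88.7; c'Δl = 8.68; W sinα = -0.5
Slice 2: Δl = 3.1/cos19.4° = 3.287 m; N'_2 = 142·cos19.4° − 1·3.287 = 130.7; c'Δl = 9.20; W sinα = 47.2
Slice 3: Δl = 2.3/cos38.7° = 2.947 m; N'_3 = 45·cos38.7° − 1·2.947 = 32.2; c'Δl = 8.25; W sinα = 28.1
Σc'Δl = 26.1 kN/m; ΣN' = 251.5 kN/m; ΣW sinα = 74.9 kN/m
Resisting = 26.1 + 251.5·tan29.5° = 26.1 + 142.3 = 168.4 kN/m
FS = 168.4 / 74.9 = 2.250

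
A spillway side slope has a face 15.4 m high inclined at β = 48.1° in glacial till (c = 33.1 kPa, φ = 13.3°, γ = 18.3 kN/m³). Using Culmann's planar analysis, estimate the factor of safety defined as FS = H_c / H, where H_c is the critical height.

FS = 1.90

H_c = (4c/γ) · sinβ cosφ / [1 − cos(β − φ)]
    = (4·33.1/18.3) · sin48.1°·cos13.3° / [1 − cos34.8°]
    = 7.235 · 0.7243 / 0.1789 = 29.30 m
FS = H_c / H = 29.30 / 15.4 = 1.903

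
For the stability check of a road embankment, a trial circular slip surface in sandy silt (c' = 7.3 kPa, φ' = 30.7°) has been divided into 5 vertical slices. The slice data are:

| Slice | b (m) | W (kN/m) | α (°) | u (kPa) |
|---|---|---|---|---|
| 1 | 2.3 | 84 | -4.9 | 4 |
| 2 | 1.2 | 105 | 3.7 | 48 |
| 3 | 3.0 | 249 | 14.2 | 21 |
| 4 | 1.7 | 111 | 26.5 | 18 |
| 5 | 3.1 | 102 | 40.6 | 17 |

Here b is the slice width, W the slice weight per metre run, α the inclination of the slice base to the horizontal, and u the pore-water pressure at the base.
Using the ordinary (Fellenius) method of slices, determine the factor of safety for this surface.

FS = 1.77

Ordinary method of slices: FS = Σ[c'·Δl_i + (W_i cosα_i − u_i·Δl_i)·tanφ'] / Σ W_i sinα_i, with Δl_i = b_i / cosα_i.
Slice 1: Δl = 2.3/cos(-4.9°) = 2.308 m; N'_1 = 84·cos(-4.9°) − 4·2.308 = 74.5; c'Δl = 16.85; W sinα = -7.2
Slice 2: Δl = 1.2/cos3.7° = 1.203 m; N'_2 = 105·cos3.7° − 48·1.203 = 47.1; c'Δl = 8.78; W sinα = 6.8
Slice 3: Δl = 3.0/cos14.2° = 3.095 m; N'_3 = 249·cos14.2° − 21·3.095 = 176.4; c'Δl = 22.59; W sinα = 61.1
Slice 4: Δl = 1.7/cos26.5° = 1.900 m; N'_4 = 111·cos26.5° − 18·1.900 = 65.1; c'Δl = 13.87; W sinα = 49.5
Slice 5: Δl = 3.1/cos40.6° = 4.083 m; N'_5 = 102·cos40.6° − 17·4.083 = 8.0; c'Δl = 29.80; W sinα = 66.4
Σc'Δl = 91.9 kN/m; ΣN' = 371.1 kN/m; ΣW sinα = 176.6 kN/m
Resisting = 91.9 + 371.1·tan30.7° = 91.9 + 220.3 = 312.2 kN/m
FS = 312.2 / 176.6 = 1.768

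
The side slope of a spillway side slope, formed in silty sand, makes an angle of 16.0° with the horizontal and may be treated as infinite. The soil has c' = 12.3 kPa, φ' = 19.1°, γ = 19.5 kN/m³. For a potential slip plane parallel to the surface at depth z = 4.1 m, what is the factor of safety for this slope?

FS = 1.79

For an infinite slope with a slip plane parallel to the surface (no pore pressure): FS = [c' + γz cos²β tanφ'] / [γz sinβ cosβ].
γz = 19.5·4.1 = 79.95 kN/m²
Numerator = 12.3 + 79.95·cos²16.0°·tan19.1° = 12.3 + 79.95·0.9240·0.3463 = 37.882 kPa
Denominator = 79.95·sin16.0°·cos16.0° = 79.95·0.2756·0.9613 = 21.184 kPa
FS = 37.882 / 21.184 = 1.788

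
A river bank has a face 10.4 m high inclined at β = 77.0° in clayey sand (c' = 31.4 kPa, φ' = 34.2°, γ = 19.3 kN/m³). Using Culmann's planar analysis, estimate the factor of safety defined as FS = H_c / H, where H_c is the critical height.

H_c = (4c'/γ) · sinβ cosφ' / [1 − cos(β − φ')]
    = (4·31.4/19.3) · sin77.0°·cos34.2° / [1 − cos42.8°]
    = 6.508 · 0.8059 / 0.2663 = 19.70 m
FS = H_c / H = 19.70 / 10.4 = 1.894

FS = 1.89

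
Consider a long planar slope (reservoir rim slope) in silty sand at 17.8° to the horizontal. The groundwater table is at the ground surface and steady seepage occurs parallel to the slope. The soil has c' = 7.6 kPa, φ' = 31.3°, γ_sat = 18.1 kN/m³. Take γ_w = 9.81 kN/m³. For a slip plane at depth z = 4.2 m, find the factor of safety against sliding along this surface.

FS = 1.21

With seepage parallel to the slope and the water table at the surface, the effective normal stress on the slip plane uses the buoyant unit weight γ' = γ_sat − γ_w while the driving shear stress uses γ_sat:
FS = [c' + γ' z cos²β tanφ'] / [γ_sat z sinβ cosβ]
γ' = 18.1 − 9.81 = 8.29 kN/m³
Numerator = 7.6 + 8.29·4.2·cos²17.8°·tan31.3° = 7.6 + 8.29·4.2·0.9066·0.6080 = 26.791 kPa
Denominator = 18.1·4.2·sin17.8°·cos17.8° = 18.1·4.2·0.3057·0.9521 = 22.126 kPa
FS = 26.791 / 22.126 = 1.211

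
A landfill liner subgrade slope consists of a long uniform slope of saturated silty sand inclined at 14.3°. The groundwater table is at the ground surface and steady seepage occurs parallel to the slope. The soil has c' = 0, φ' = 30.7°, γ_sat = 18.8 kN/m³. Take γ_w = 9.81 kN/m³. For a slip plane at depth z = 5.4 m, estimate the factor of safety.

With seepage parallel to the slope and the water table at the surface, the effective normal stress on the slip plane uses the buoyant unit weight γ' = γ_sat − γ_w while the driving shear stress uses γ_sat:
FS = [c' + γ' z cos²β tanφ'] / [γ_sat z sinβ cosβ]
(For c' = 0 this reduces to FS = (γ'/γ_sat)·tanφ'/tanβ.)
γ' = 18.8 − 9.81 = 8.99 kN/m³
Numerator = 0.0 + 8.99·5.4·cos²14.3°·tan30.7° = 0.0 + 8.99·5.4·0.9390·0.5938 = 27.066 kPa
Denominator = 18.8·5.4·sin14.3°·cos14.3° = 18.8·5.4·0.2470·0.9690 = 24.298 kPa
FS = 27.066 / 24.298 = 1.114

FS = 1.11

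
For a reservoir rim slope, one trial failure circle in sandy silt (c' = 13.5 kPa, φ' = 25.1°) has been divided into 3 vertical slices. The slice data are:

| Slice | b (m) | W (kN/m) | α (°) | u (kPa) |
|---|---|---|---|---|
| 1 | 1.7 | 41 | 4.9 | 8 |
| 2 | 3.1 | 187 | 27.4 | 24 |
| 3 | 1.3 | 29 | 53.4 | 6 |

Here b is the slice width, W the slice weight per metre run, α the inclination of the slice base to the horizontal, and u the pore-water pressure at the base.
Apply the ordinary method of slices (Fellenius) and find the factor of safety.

FS = 1.35

Ordinary method of slices: FS = Σ[c'·Δl_i + (W_i cosα_i − u_i·Δl_i)·tanφ'] / Σ W_i sinα_i, with Δl_i = b_i / cosα_i.
Slice 1: Δl = 1.7/cos4.9° = 1.706 m; N'_1 = 41·cos4.9° − 8·1.706 = 27.2; c'Δl = 23.03; W sinα = 3.5
Slice 2: Δl = 3.1/cos27.4° = 3.492 m; N'_2 = 187·cos27.4° − 24·3.492 = 82.2; c'Δl = 47.14; W sinα = 86.1
Slice 3: Δl = 1.3/cos53.4° = 2.180 m; N'_3 = 29·cos53.4° − 6·2.180 = 4.2; c'Δl = 29.44; W sinα = 23.3
Σc'Δl = 99.6 kN/m; ΣN' = 113.6 kN/m; ΣW sinα = 112.8 kN/m
Resisting = 99.6 + 113.6·tan25.1° = 99.6 + 53.2 = 152.8 kN/m
FS = 152.8 / 112.8 = 1.354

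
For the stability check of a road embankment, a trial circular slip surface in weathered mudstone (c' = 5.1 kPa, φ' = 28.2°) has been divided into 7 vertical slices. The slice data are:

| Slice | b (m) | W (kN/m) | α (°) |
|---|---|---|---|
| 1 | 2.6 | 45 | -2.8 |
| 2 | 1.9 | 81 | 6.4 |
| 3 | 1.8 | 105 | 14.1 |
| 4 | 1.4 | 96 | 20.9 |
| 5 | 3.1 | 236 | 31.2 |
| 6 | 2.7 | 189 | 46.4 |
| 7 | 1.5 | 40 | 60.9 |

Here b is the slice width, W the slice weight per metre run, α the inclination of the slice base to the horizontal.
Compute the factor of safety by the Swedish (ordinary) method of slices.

FS = 1.26

Ordinary method of slices: FS = Σ[c'·Δl_i + (W_i cosα_i)·tanφ'] / Σ W_i sinα_i, with Δl_i = b_i / cosα_i.
Slice 1: Δl = 2.6/cos(-2.8°) = 2.603 m; N'_1 = 45·cos(-2.8°) = 44.9; c'Δl = 13.28; W sinα = -2.2
Slice 2: Δl = 1.9/cos6.4° = 1.912 m; N'_2 = 81·cos6.4° = 80.5; c'Δl = 9.75; W sinα = 9.0
Slice 3: Δl = 1.8/cos14.1° = 1.856 m; N'_3 = 105·cos14.1° = 101.8; c'Δl = 9.47; W sinα = 25.6
Slice 4: Δl = 1.4/cos20.9° = 1.499 m; N'_4 = 96·cos20.9° = 89.7; c'Δl = 7.64; W sinα = 34.2
Slice 5: Δl = 3.1/cos31.2° = 3.624 m; N'_5 = 236·cos31.2° = 201.9; c'Δl = 18.48; W sinα = 122.3
Slice 6: Δl = 2.7/cos46.4° = 3.915 m; N'_6 = 189·cos46.4° = 130.3; c'Δl = 19.97; W sinα = 136.9
Slice 7: Δl = 1.5/cos60.9° = 3.084 m; N'_7 = 40·cos60.9° = 19.5; c'Δl = 15.73; W sinα = 35.0
Σc'Δl = 94.3 kN/m; ΣN' = 668.6 kN/m; ΣW sinα = 360.7 kN/m
Resisting = 94.3 + 668.6·tan28.2° = 94.3 + 358.5 = 452.8 kN/m
FS = 452.8 / 360.7 = 1.255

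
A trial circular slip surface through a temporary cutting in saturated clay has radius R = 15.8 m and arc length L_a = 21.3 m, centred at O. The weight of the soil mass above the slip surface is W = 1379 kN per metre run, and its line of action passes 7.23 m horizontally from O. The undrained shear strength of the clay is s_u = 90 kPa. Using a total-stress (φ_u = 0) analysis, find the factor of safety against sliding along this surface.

FS = 3.04

Taking moments about the centre O, the resisting moment is provided by the undrained shear strength acting along the arc:
M_R = s_u·L_a·R = 90·21.30·15.8 = 30288.6 kN·m/m
M_D = W·d = 1379·7.23 = 9970.2 kN·m/m
FS = M_R / M_D = 30288.6 / 9970.2 = 3.038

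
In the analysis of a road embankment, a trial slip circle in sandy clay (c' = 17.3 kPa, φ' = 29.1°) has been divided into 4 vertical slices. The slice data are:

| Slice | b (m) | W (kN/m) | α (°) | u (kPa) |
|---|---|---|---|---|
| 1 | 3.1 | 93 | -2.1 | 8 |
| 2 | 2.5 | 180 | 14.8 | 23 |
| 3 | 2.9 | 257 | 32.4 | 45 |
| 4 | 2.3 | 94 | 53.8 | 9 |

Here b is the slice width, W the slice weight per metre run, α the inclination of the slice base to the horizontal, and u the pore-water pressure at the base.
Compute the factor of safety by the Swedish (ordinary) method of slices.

FS = 1.46

Ordinary method of slices: FS = Σ[c'·Δl_i + (W_i cosα_i − u_i·Δl_i)·tanφ'] / Σ W_i sinα_i, with Δl_i = b_i / cosα_i.
Slice 1: Δl = 3.1/cos(-2.1°) = 3.102 m; N'_1 = 93·cos(-2.1°) − 8·3.102 = 68.1; c'Δl = 53.67; W sinα = -3.4
Slice 2: Δl = 2.5/cos14.8° = 2.586 m; N'_2 = 180·cos14.8° − 23·2.586 = 114.6; c'Δl = 44.73; W sinα = 46.0
Slice 3: Δl = 2.9/cos32.4° = 3.435 m; N'_3 = 257·cos32.4° − 45·3.435 = 62.4; c'Δl = 59.42; W sinα = 137.7
Slice 4: Δl = 2.3/cos53.8° = 3.894 m; N'_4 = 94·cos53.8° − 9·3.894 = 20.5; c'Δl = 67.37; W sinα = 75.9
Σc'Δl = 225.2 kN/m; ΣN' = 265.6 kN/m; ΣW sinα = 256.1 kN/m
Resisting = 225.2 + 265.6·tan29.1° = 225.2 + 147.8 = 373.0 kN/m
FS = 373.0 / 256.1 = 1.456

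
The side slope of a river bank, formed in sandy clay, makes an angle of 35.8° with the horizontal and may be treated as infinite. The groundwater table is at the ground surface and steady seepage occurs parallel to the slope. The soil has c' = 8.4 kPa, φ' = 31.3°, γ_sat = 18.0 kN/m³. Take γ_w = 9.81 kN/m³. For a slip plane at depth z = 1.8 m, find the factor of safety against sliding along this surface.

With seepage parallel to the slope and the water table at the surface, the effective normal stress on the slip plane uses the buoyant unit weight γ' = γ_sat − γ_w while the driving shear stress uses γ_sat:
FS = [c' + γ' z cos²β tanφ'] / [γ_sat z sinβ cosβ]
γ' = 18.0 − 9.81 = 8.19 kN/m³
Numerator = 8.4 + 8.19·1.8·cos²35.8°·tan31.3° = 8.4 + 8.19·1.8·0.6578·0.6080 = 14.296 kPa
Denominator = 18.0·1.8·sin35.8°·cos35.8° = 18.0·1.8·0.5850·0.8111 = 15.372 kPa
FS = 14.296 / 15.372 = 0.930

FS = 0.93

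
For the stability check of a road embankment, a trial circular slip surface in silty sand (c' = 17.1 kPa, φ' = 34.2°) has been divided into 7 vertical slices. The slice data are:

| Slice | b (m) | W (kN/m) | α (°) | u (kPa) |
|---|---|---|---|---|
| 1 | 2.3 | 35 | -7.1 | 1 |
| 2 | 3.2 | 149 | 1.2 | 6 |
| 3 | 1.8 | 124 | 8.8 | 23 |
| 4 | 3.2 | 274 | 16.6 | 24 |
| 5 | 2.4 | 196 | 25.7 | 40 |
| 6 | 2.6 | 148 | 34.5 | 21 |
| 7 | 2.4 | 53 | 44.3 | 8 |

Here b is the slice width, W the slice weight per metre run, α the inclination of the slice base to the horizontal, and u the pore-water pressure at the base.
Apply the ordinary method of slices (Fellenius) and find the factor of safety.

FS = 2.39

Ordinary method of slices: FS = Σ[c'·Δl_i + (W_i cosα_i − u_i·Δl_i)·tanφ'] / Σ W_i sinα_i, with Δl_i = b_i / cosα_i.
Slice 1: Δl = 2.3/cos(-7.1°) = 2.318 m; N'_1 = 35·cos(-7.1°) − 1·2.318 = 32.4; c'Δl = 39.63; W sinα = -4.3
Slice 2: Δl = 3.2/cos1.2° = 3.201 m; N'_2 = 149·cos1.2° − 6·3.201 = 129.8; c'Δl = 54.73; W sinα = 3.1
Slice 3: Δl = 1.8/cos8.8° = 1.821 m; N'_3 = 124·cos8.8° − 23·1.821 = 80.6; c'Δl = 31.15; W sinα = 19.0
Slice 4: Δl = 3.2/cos16.6° = 3.339 m; N'_4 = 274·cos16.6° − 24·3.339 = 182.4; c'Δl = 57.10; W sinα = 78.3
Slice 5: Δl = 2.4/cos25.7° = 2.663 m; N'_5 = 196·cos25.7° − 40·2.663 = 70.1; c'Δl = 45.55; W sinα = 85.0
Slice 6: Δl = 2.6/cos34.5° = 3.155 m; N'_6 = 148·cos34.5° − 21·3.155 = 55.7; c'Δl = 53.95; W sinα = 83.8
Slice 7: Δl = 2.4/cos44.3° = 3.353 m; N'_7 = 53·cos44.3° − 8·3.353 = 11.1; c'Δl = 57.34; W sinα = 37.0
Σc'Δl = 339.4 kN/m; ΣN' = 562.2 kN/m; ΣW sinα = 301.9 kN/m
Resisting = 339.4 + 562.2·tan34.2° = 339.4 + 382.0 = 721.5 kN/m
FS = 721.5 / 301.9 = 2.390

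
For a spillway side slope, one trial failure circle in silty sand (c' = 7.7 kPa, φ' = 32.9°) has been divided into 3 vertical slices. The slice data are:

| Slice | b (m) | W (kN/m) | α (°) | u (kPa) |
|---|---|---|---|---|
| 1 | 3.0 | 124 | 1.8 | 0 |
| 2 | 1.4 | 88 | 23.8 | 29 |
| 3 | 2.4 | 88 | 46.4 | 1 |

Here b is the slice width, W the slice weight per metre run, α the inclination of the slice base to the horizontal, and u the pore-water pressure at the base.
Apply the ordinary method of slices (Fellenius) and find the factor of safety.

FS = 1.96

Ordinary method of slices: FS = Σ[c'·Δl_i + (W_i cosα_i − u_i·Δl_i)·tanφ'] / Σ W_i sinα_i, with Δl_i = b_i / cosα_i.
Slice 1: Δl = 3.0/cos1.8° = 3.001 m; N'_1 = 124·cos1.8° − 0·3.001 = 123.9; c'Δl = 23.11; W sinα = 3.9
Slice 2: Δl = 1.4/cos23.8° = 1.530 m; N'_2 = 88·cos23.8° − 29·1.530 = 36.1; c'Δl = 11.78; W sinα = 35.5
Slice 3: Δl = 2.4/cos46.4° = 3.480 m; N'_3 = 88·cos46.4° − 1·3.480 = 57.2; c'Δl = 26.80; W sinα = 63.7
Σc'Δl = 61.7 kN/m; ΣN' = 217.3 kN/m; ΣW sinα = 103.1 kN/m
Resisting = 61.7 + 217.3·tan32.9° = 61.7 + 140.6 = 202.3 kN/m
FS = 202.3 / 103.1 = 1.961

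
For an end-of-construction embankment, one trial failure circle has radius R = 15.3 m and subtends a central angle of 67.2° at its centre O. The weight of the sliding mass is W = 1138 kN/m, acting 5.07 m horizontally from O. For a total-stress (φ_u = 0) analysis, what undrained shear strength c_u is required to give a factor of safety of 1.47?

FS = c_u·L_a·R / (W·d), so c_u = FS·W·d / (L_a·R).
Arc length L_a = R·θ = 15.3·(67.2°·π/180) = 15.3·1.1729 = 17.94 m
c_u = 1.47·1138·5.07 / (17.94·15.3) = 8481.4 / 274.56 = 30.89 kPa

c_u = 30.9 kPa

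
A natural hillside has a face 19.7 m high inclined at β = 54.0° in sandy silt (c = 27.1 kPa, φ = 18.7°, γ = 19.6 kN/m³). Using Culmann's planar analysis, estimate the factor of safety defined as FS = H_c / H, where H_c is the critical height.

H_c = (4c/γ) · sinβ cosφ / [1 − cos(β − φ)]
    = (4·27.1/19.6) · sin54.0°·cos18.7° / [1 − cos35.3°]
    = 5.531 · 0.7663 / 0.1839 = 23.05 m
FS = H_c / H = 23.05 / 19.7 = 1.170

FS = 1.17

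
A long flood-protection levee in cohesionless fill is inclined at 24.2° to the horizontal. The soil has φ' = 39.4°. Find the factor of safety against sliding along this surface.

FS = 1.83

For a dry cohesionless infinite slope the factor of safety is FS = tanφ' / tanβ.
FS = tan39.4° / tan24.2° = 0.8214 / 0.4494 = 1.828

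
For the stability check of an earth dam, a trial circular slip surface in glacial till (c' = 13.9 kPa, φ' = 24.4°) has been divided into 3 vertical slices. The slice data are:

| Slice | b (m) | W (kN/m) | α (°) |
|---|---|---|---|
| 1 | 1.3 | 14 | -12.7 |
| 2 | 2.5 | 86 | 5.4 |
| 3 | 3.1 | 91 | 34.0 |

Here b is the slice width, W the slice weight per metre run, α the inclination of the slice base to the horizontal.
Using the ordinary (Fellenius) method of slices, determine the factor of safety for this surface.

Ordinary method of slices: FS = Σ[c'·Δl_i + (W_i cosα_i)·tanφ'] / Σ W_i sinα_i, with Δl_i = b_i / cosα_i.
Slice 1: Δl = 1.3/cos(-12.7°) = 1.333 m; N'_1 = 14·cos(-12.7°) = 13.7; c'Δl = 18.52; W sinα = -3.1
Slice 2: Δl = 2.5/cos5.4° = 2.511 m; N'_2 = 86·cos5.4° = 85.6; c'Δl = 34.90; W sinα = 8.1
Slice 3: Δl = 3.1/cos34.0° = 3.739 m; N'_3 = 91·cos34.0° = 75.4; c'Δl = 51.98; W sinα = 50.9
Σc'Δl = 105.4 kN/m; ΣN' = 174.7 kN/m; ΣW sinα = 55.9 kN/m
Resisting = 105.4 + 174.7·tan24.4° = 105.4 + 79.3 = 184.7 kN/m
FS = 184.7 / 55.9 = 3.303

FS = 3.30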